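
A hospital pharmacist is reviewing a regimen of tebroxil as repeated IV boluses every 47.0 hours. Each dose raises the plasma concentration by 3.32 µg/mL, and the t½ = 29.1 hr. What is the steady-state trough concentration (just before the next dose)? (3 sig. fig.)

k = ln 2 / 29.1 = 0.02382 hr⁻¹
Fraction remaining after one interval: e^(−kτ) = e^(−0.02382 × 47.0) = 0.3264
R = 1 / (1 − 0.3264) = 1.485
Css,max = 3.32 × 1.485 = 4.929 µg/mL
Css,min = Css,max × e^(−kτ) = 4.929 × 0.3264 ≈ 1.61 µg/mL

1.61 µg/mL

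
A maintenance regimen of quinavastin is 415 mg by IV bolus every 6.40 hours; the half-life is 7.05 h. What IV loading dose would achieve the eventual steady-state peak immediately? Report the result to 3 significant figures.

k = ln 2 / 7.05 = 0.09832 h⁻¹
Accumulation ratio R = 1 / (1 − e^(−kτ)) = 1 / (1 − e^(−0.09832×6.40)) = 1 / (1 − 0.5330) = 2.141
Loading dose = maintenance dose × R = 415 × 2.141 ≈ 889 mg

889 mg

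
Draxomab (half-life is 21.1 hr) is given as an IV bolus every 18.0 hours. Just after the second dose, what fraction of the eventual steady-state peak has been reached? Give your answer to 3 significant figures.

k = ln 2 / 21.1 = 0.03285 hr⁻¹
f_n = 1 − e^(−nkτ) = 1 − e^(−2 × 0.03285 × 18.0) = 1 − e^(−1.183) = 1 − 0.3065 ≈ 0.694

0.694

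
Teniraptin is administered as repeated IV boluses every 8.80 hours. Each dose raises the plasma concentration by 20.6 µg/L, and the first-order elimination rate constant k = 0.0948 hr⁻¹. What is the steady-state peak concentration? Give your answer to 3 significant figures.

36.4 µg/L

Fraction remaining after one interval: e^(−kτ) = e^(−0.09480 × 8.80) = 0.4342
R = 1 / (1 − 0.4342) = 1.767
Css,max = 20.6 × 1.767 ≈ 36.4 µg/L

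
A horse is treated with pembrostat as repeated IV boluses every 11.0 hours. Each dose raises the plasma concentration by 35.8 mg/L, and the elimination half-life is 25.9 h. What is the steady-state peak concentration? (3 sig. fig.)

k = ln 2 / 25.9 = 0.02676 h⁻¹
Fraction remaining after one interval: e^(−kτ) = e^(−0.02676 × 11.0) = 0.7450
R = 1 / (1 − 0.7450) = 3.921
Css,max = 35.8 × 3.921 ≈ 140 mg/L

140 mg/L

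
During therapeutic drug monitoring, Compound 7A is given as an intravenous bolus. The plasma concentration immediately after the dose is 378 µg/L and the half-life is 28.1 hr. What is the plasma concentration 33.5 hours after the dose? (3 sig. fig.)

k = ln 2 / 28.1 = 0.02467 hr⁻¹
33.5 hr is 1.192 half-lives, so C = 378 × (1/2)^1.192 = 378 × 0.4376 ≈ 165 µg/L

165 µg/L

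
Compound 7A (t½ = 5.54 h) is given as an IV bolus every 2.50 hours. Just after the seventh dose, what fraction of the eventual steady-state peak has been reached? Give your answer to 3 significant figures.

0.888

k = ln 2 / 5.54 = 0.1251 h⁻¹
f_n = 1 − e^(−nkτ) = 1 − e^(−7 × 0.1251 × 2.50) = 1 − e^(−2.190) = 1 − 0.1120 ≈ 0.888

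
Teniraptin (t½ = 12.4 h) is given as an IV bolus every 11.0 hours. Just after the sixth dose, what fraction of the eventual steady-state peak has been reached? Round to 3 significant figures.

0.975

k = ln 2 / 12.4 = 0.05590 h⁻¹
f_n = 1 − e^(−nkτ) = 1 − e^(−6 × 0.05590 × 11.0) = 1 − e^(−3.689) = 1 − 0.02499 ≈ 0.975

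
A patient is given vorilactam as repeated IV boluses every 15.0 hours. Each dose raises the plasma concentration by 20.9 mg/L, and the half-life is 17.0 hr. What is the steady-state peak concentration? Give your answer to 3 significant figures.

45.7 mg/L

k = ln 2 / 17.0 = 0.04077 hr⁻¹
Fraction remaining after one interval: e^(−kτ) = e^(−0.04077 × 15.0) = 0.5425
R = 1 / (1 − 0.5425) = 2.186
Css,max = 20.9 × 2.186 ≈ 45.7 mg/L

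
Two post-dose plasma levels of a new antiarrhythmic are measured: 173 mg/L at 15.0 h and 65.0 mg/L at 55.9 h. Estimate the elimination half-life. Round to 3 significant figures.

29.0 hours

k = ln(C₁/C₂) / (t₂ − t₁) = ln(173/65.0) / (55.9 − 15.0)
  = 0.9789 / 40.90 = 0.02393 h⁻¹
t½ = ln 2 / k = ln 2 / 0.02393 ≈ 29.0 hours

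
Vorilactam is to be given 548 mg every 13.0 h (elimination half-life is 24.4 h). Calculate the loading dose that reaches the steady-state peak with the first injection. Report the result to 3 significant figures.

1770 mg

k = ln 2 / 24.4 = 0.02841 h⁻¹
Accumulation ratio R = 1 / (1 − e^(−kτ)) = 1 / (1 − e^(−0.02841×13.0)) = 1 / (1 − 0.6912) = 3.239
Loading dose = maintenance dose × R = 548 × 3.239 ≈ 1770 mg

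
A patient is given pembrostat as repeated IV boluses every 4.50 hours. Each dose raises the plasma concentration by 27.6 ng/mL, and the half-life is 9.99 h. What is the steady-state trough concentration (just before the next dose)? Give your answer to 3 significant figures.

k = ln 2 / 9.99 = 0.06938 h⁻¹
Fraction remaining after one interval: e^(−kτ) = e^(−0.06938 × 4.50) = 0.7318
R = 1 / (1 − 0.7318) = 3.729
Css,max = 27.6 × 3.729 = 102.9 ng/mL
Css,min = Css,max × e^(−kτ) = 102.9 × 0.7318 ≈ 75.3 ng/mL

75.3 ng/mL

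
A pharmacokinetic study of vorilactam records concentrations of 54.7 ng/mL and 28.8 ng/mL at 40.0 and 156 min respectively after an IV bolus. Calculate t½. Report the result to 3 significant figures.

125 minutes

k = ln(C₁/C₂) / (t₂ − t₁) = ln(54.7/28.8) / (156 − 40.0)
  = 0.6415 / 116.0 = 0.005530 min⁻¹
t½ = ln 2 / k = ln 2 / 0.005530 ≈ 125 minutes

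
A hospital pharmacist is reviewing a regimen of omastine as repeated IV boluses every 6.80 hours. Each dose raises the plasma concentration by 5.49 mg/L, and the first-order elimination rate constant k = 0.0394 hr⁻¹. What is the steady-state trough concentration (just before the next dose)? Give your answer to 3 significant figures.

17.9 mg/L

Fraction remaining after one interval: e^(−kτ) = e^(−0.03940 × 6.80) = 0.7650
R = 1 / (1 − 0.7650) = 4.255
Css,max = 5.49 × 4.255 = 23.36 mg/L
Css,min = Css,max × e^(−kτ) = 23.36 × 0.7650 ≈ 17.9 mg/L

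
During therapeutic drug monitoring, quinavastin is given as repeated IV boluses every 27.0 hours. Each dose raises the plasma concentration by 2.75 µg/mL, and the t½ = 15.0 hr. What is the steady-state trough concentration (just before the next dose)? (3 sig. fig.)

1.11 µg/mL

k = ln 2 / 15.0 = 0.04621 hr⁻¹
Fraction remaining after one interval: e^(−kτ) = e^(−0.04621 × 27.0) = 0.2872
R = 1 / (1 − 0.2872) = 1.403
Css,max = 2.75 × 1.403 = 3.858 µg/mL
Css,min = Css,max × e^(−kτ) = 3.858 × 0.2872 ≈ 1.11 µg/mL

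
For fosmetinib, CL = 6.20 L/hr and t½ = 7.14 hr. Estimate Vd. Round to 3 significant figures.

63.9 L

k = ln 2 / t½ = ln 2 / 7.14 = 0.09708 hr⁻¹
V = CL / k = 6.20 / 0.09708 ≈ 63.9 L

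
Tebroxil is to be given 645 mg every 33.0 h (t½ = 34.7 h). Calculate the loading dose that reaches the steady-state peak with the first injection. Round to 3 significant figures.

k = ln 2 / 34.7 = 0.01998 h⁻¹
Accumulation ratio R = 1 / (1 − e^(−kτ)) = 1 / (1 − e^(−0.01998×33.0)) = 1 / (1 − 0.5173) = 2.072
Loading dose = maintenance dose × R = 645 × 2.072 ≈ 1340 mg

1340 mg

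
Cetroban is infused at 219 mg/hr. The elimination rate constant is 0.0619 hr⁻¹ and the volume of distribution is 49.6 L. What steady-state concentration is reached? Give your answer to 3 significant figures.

71.3 mg/L

CL = k · V = 0.0619 × 49.6 = 3.070 L/hr
Css = rate / CL = 219 / 3.070 ≈ 71.3 mg/L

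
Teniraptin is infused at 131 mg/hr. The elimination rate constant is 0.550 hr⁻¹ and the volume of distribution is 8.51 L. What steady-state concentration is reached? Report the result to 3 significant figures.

28.0 µg/mL

CL = k · V = 0.550 × 8.51 = 4.681 L/hr
Css = rate / CL = 131 / 4.681 ≈ 28.0 µg/mL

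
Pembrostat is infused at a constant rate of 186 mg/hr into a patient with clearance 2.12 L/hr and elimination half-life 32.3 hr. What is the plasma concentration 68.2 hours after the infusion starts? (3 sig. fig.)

67.4 mg/L

Css = rate / CL = 186 / 2.12 = 87.74 mg/L
k = ln 2 / 32.3 = 0.02146 hr⁻¹
C(t) = Css (1 − e^(−kt)) = 87.74 × (1 − e^(−1.464)) = 87.74 × 0.7686 ≈ 67.4 mg/L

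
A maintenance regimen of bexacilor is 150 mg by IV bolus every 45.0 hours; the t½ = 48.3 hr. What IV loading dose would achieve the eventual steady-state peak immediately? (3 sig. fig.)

k = ln 2 / 48.3 = 0.01435 hr⁻¹
Accumulation ratio R = 1 / (1 − e^(−kτ)) = 1 / (1 − e^(−0.01435×45.0)) = 1 / (1 − 0.5242) = 2.102
Loading dose = maintenance dose × R = 150 × 2.102 ≈ 315 mg

315 mg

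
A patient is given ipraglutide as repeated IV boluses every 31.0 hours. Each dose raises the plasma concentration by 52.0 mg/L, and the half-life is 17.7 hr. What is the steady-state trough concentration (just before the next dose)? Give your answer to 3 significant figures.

k = ln 2 / 17.7 = 0.03916 hr⁻¹
Fraction remaining after one interval: e^(−kτ) = e^(−0.03916 × 31.0) = 0.2970
R = 1 / (1 − 0.2970) = 1.422
Css,max = 52.0 × 1.422 = 73.97 mg/L
Css,min = Css,max × e^(−kτ) = 73.97 × 0.2970 ≈ 22.0 mg/L

22.0 mg/L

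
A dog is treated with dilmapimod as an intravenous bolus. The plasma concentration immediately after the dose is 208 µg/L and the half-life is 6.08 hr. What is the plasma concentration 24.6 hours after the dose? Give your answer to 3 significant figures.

k = ln 2 / 6.08 = 0.1140 hr⁻¹
24.6 hr is 4.046 half-lives, so C = 208 × (1/2)^4.046 = 208 × 0.06054 ≈ 12.6 µg/L

12.6 µg/L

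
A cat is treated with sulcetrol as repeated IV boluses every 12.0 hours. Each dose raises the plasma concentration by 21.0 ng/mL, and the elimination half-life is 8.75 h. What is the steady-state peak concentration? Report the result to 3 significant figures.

k = ln 2 / 8.75 = 0.07922 h⁻¹
Fraction remaining after one interval: e^(−kτ) = e^(−0.07922 × 12.0) = 0.3865
R = 1 / (1 − 0.3865) = 1.630
Css,max = 21.0 × 1.630 ≈ 34.2 ng/mL

34.2 ng/mL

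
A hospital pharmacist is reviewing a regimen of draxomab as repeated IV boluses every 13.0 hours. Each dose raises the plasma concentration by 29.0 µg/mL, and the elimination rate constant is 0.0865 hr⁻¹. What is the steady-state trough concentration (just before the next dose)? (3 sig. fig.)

Fraction remaining after one interval: e^(−kτ) = e^(−0.08650 × 13.0) = 0.3248
R = 1 / (1 − 0.3248) = 1.481
Css,max = 29.0 × 1.481 = 42.95 µg/mL
Css,min = Css,max × e^(−kτ) = 42.95 × 0.3248 ≈ 14.0 µg/mL

14.0 µg/mL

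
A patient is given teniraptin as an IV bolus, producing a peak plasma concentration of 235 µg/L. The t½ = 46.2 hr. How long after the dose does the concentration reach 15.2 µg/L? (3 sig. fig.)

k = ln 2 / 46.2 = 0.01500 hr⁻¹
C(t) = C₀ e^(−kt)  ⇒  t = ln(C₀/C) / k
t = ln(235/15.2) / 0.01500 = 2.738 / 0.01500 ≈ 183 hours

183 hours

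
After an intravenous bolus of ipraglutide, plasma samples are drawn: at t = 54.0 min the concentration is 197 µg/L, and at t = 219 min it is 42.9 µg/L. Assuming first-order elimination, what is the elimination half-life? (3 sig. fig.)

75.0 minutes

k = ln(C₁/C₂) / (t₂ − t₁) = ln(197/42.9) / (219 − 54.0)
  = 1.524 / 165.0 = 0.009238 min⁻¹
t½ = ln 2 / k = ln 2 / 0.009238 ≈ 75.0 minutes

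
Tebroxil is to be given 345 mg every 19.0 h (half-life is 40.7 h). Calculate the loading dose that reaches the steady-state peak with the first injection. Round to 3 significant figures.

1250 mg

k = ln 2 / 40.7 = 0.01703 h⁻¹
Accumulation ratio R = 1 / (1 − e^(−kτ)) = 1 / (1 − e^(−0.01703×19.0)) = 1 / (1 − 0.7236) = 3.617
Loading dose = maintenance dose × R = 345 × 3.617 ≈ 1250 mg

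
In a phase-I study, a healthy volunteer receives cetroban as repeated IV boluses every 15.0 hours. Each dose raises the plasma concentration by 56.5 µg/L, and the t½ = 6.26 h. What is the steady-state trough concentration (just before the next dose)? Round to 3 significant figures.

k = ln 2 / 6.26 = 0.1107 h⁻¹
Fraction remaining after one interval: e^(−kτ) = e^(−0.1107 × 15.0) = 0.1900
R = 1 / (1 − 0.1900) = 1.235
Css,max = 56.5 × 1.235 = 69.75 µg/L
Css,min = Css,max × e^(−kτ) = 69.75 × 0.1900 ≈ 13.3 µg/L

13.3 µg/L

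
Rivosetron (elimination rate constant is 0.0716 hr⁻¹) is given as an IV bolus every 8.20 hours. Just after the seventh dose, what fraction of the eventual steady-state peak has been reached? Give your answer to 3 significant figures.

0.984

f_n = 1 − e^(−nkτ) = 1 − e^(−7 × 0.07160 × 8.20) = 1 − e^(−4.110) = 1 − 0.01641 ≈ 0.984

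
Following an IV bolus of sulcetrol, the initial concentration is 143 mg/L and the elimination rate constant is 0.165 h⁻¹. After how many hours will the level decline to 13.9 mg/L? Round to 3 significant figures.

C(t) = C₀ e^(−kt)  ⇒  t = ln(C₀/C) / k
t = ln(143/13.9) / 0.1650 = 2.331 / 0.1650 ≈ 14.1 hours

14.1 hours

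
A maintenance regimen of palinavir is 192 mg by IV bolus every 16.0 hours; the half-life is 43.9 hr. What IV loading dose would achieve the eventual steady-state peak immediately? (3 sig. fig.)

860 mg

k = ln 2 / 43.9 = 0.01579 hr⁻¹
Accumulation ratio R = 1 / (1 − e^(−kτ)) = 1 / (1 − e^(−0.01579×16.0)) = 1 / (1 − 0.7768) = 4.479
Loading dose = maintenance dose × R = 192 × 4.479 ≈ 860 mg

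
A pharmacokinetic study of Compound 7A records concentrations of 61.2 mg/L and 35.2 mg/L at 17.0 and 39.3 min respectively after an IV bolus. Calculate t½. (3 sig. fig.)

k = ln(C₁/C₂) / (t₂ − t₁) = ln(61.2/35.2) / (39.3 − 17.0)
  = 0.5531 / 22.30 = 0.02480 min⁻¹
t½ = ln 2 / k = ln 2 / 0.02480 ≈ 27.9 minutes

27.9 minutes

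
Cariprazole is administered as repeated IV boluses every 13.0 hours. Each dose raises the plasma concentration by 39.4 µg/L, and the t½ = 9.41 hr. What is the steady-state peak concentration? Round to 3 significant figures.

k = ln 2 / 9.41 = 0.07366 hr⁻¹
Fraction remaining after one interval: e^(−kτ) = e^(−0.07366 × 13.0) = 0.3838
R = 1 / (1 − 0.3838) = 1.623
Css,max = 39.4 × 1.623 ≈ 63.9 µg/L

63.9 µg/L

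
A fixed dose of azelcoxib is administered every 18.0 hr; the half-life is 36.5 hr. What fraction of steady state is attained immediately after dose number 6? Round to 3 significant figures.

k = ln 2 / 36.5 = 0.01899 hr⁻¹
f_n = 1 − e^(−nkτ) = 1 − e^(−6 × 0.01899 × 18.0) = 1 − e^(−2.051) = 1 − 0.1286 ≈ 0.871

0.871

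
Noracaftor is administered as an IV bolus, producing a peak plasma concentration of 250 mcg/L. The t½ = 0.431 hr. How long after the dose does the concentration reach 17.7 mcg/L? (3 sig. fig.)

k = ln 2 / 0.431 = 1.608 hr⁻¹
C(t) = C₀ e^(−kt)  ⇒  t = ln(C₀/C) / k
t = ln(250/17.7) / 1.608 = 2.648 / 1.608 ≈ 1.65 hours

1.65 hours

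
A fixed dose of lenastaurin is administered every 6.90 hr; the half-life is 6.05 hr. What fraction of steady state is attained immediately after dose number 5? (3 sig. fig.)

k = ln 2 / 6.05 = 0.1146 hr⁻¹
f_n = 1 − e^(−nkτ) = 1 − e^(−5 × 0.1146 × 6.90) = 1 − e^(−3.953) = 1 − 0.01920 ≈ 0.981

0.981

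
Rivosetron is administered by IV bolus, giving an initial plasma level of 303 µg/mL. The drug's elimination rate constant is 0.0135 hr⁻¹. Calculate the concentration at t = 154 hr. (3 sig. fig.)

C(t) = C₀ e^(−kt) = 303 × e^(−0.01350 × 154) = 303 × e^(−2.079) = 303 × 0.1251 ≈ 37.9 µg/mL

37.9 µg/mL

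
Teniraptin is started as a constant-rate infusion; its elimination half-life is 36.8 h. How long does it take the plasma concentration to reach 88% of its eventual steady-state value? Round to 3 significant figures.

113 hours

k = ln 2 / 36.8 = 0.01884 h⁻¹
f = 1 − e^(−kt)  ⇒  t = −ln(1 − f) / k
t = −ln(1 − 0.88) / 0.01884 = 2.120 / 0.01884 ≈ 113 hours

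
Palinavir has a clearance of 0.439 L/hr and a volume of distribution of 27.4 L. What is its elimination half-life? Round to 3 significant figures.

43.3 hours

k = CL / V = 0.439 / 27.4 = 0.01602 hr⁻¹
t½ = ln 2 / k = ln 2 / 0.01602 ≈ 43.3 hours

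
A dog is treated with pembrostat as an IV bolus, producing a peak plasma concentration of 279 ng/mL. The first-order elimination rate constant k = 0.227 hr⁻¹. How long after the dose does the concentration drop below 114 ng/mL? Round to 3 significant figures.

3.94 hours

C(t) = C₀ e^(−kt)  ⇒  t = ln(C₀/C) / k
t = ln(279/114) / 0.2270 = 0.8950 / 0.2270 ≈ 3.94 hours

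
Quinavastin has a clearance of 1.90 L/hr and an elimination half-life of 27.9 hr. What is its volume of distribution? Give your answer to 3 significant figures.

76.5 L

k = ln 2 / t½ = ln 2 / 27.9 = 0.02484 hr⁻¹
V = CL / k = 1.90 / 0.02484 ≈ 76.5 L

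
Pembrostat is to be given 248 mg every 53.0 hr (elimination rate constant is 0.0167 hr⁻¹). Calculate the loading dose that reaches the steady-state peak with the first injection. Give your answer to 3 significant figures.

Accumulation ratio R = 1 / (1 − e^(−kτ)) = 1 / (1 − e^(−0.01670×53.0)) = 1 / (1 − 0.4127) = 1.703
Loading dose = maintenance dose × R = 248 × 1.703 ≈ 422 mg

422 mg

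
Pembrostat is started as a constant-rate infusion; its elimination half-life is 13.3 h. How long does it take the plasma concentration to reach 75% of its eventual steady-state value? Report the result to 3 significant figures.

k = ln 2 / 13.3 = 0.05212 h⁻¹
f = 1 − e^(−kt)  ⇒  t = −ln(1 − f) / k
t = −ln(1 − 0.75) / 0.05212 = 1.386 / 0.05212 ≈ 26.6 hours

26.6 hours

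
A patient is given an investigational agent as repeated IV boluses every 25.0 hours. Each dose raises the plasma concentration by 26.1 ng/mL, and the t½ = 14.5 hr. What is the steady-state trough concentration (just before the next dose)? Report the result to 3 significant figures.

11.3 ng/mL

k = ln 2 / 14.5 = 0.04780 hr⁻¹
Fraction remaining after one interval: e^(−kτ) = e^(−0.04780 × 25.0) = 0.3027
R = 1 / (1 − 0.3027) = 1.434
Css,max = 26.1 × 1.434 = 37.43 ng/mL
Css,min = Css,max × e^(−kτ) = 37.43 × 0.3027 ≈ 11.3 ng/mL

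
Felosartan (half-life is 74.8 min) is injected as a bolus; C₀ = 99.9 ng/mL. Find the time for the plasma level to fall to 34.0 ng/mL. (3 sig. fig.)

116 minutes

k = ln 2 / 74.8 = 0.009267 min⁻¹
C(t) = C₀ e^(−kt)  ⇒  t = ln(C₀/C) / k
t = ln(99.9/34.0) / 0.009267 = 1.078 / 0.009267 ≈ 116 minutes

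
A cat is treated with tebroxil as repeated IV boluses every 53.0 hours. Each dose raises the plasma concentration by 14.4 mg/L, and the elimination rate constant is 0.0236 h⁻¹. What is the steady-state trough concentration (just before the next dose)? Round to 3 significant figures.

5.78 mg/L

Fraction remaining after one interval: e^(−kτ) = e^(−0.02360 × 53.0) = 0.2863
R = 1 / (1 − 0.2863) = 1.401
Css,max = 14.4 × 1.401 = 20.18 mg/L
Css,min = Css,max × e^(−kτ) = 20.18 × 0.2863 ≈ 5.78 mg/L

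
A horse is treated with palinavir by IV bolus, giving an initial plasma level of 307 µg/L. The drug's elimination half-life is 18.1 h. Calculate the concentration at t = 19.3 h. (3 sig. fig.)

147 µg/L

k = ln 2 / 18.1 = 0.03830 h⁻¹
C(t) = C₀ e^(−kt) = 307 × e^(−0.03830 × 19.3) = 307 × e^(−0.7391) = 307 × 0.4775 ≈ 147 µg/L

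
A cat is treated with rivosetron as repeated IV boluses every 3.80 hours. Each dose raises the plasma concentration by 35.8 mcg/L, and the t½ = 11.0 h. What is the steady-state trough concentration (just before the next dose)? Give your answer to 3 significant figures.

k = ln 2 / 11.0 = 0.06301 h⁻¹
Fraction remaining after one interval: e^(−kτ) = e^(−0.06301 × 3.80) = 0.7871
R = 1 / (1 − 0.7871) = 4.696
Css,max = 35.8 × 4.696 = 168.1 mcg/L
Css,min = Css,max × e^(−kτ) = 168.1 × 0.7871 ≈ 132 mcg/L

132 mcg/L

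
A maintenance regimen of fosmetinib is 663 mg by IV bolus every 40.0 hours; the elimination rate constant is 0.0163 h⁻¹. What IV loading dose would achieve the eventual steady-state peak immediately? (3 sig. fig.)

Accumulation ratio R = 1 / (1 − e^(−kτ)) = 1 / (1 − e^(−0.01630×40.0)) = 1 / (1 − 0.5210) = 2.088
Loading dose = maintenance dose × R = 663 × 2.088 ≈ 1380 mg

1380 mg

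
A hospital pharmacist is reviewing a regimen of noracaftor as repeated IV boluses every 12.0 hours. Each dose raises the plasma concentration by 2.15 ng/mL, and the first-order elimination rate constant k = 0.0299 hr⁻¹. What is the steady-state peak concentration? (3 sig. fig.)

Fraction remaining after one interval: e^(−kτ) = e^(−0.02990 × 12.0) = 0.6985
R = 1 / (1 − 0.6985) = 3.317
Css,max = 2.15 × 3.317 ≈ 7.13 ng/mL

7.13 ng/mL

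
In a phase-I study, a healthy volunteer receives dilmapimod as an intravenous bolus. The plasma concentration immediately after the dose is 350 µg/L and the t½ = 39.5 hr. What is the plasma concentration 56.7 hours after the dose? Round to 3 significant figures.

129 µg/L

k = ln 2 / 39.5 = 0.01755 hr⁻¹
C(t) = C₀ e^(−kt) = 350 × e^(−0.01755 × 56.7) = 350 × e^(−0.9950) = 350 × 0.3697 ≈ 129 µg/L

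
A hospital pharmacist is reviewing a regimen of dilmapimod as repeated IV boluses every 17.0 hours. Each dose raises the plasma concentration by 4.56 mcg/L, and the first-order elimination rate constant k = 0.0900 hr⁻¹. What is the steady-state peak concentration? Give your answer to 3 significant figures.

5.82 mcg/L

Fraction remaining after one interval: e^(−kτ) = e^(−0.09000 × 17.0) = 0.2165
R = 1 / (1 − 0.2165) = 1.276
Css,max = 4.56 × 1.276 ≈ 5.82 mcg/L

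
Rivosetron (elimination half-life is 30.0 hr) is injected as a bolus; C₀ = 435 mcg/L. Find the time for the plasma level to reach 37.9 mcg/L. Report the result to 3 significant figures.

106 hours

k = ln 2 / 30.0 = 0.02310 hr⁻¹
C(t) = C₀ e^(−kt)  ⇒  t = ln(C₀/C) / k
t = ln(435/37.9) / 0.02310 = 2.440 / 0.02310 ≈ 106 hours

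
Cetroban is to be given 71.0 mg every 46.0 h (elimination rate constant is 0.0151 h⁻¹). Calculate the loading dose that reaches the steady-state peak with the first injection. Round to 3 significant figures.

Accumulation ratio R = 1 / (1 − e^(−kτ)) = 1 / (1 − e^(−0.01510×46.0)) = 1 / (1 − 0.4993) = 1.997
Loading dose = maintenance dose × R = 71.0 × 1.997 ≈ 142 mg

142 mg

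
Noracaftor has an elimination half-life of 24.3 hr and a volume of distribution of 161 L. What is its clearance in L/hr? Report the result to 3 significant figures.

k = ln 2 / t½ = ln 2 / 24.3 = 0.02852 hr⁻¹
CL = k · V = 0.02852 × 161 ≈ 4.59 L/hr

4.59 L/hr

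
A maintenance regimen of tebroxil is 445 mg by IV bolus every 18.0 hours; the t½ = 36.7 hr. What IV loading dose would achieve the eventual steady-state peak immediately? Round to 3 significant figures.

k = ln 2 / 36.7 = 0.01889 hr⁻¹
Accumulation ratio R = 1 / (1 − e^(−kτ)) = 1 / (1 − e^(−0.01889×18.0)) = 1 / (1 − 0.7118) = 3.470
Loading dose = maintenance dose × R = 445 × 3.470 ≈ 1540 mg

1540 mg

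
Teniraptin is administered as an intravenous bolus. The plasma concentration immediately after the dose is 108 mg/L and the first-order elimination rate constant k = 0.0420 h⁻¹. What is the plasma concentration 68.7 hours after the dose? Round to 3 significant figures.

C(t) = C₀ e^(−kt) = 108 × e^(−0.04200 × 68.7) = 108 × e^(−2.885) = 108 × 0.05583 ≈ 6.03 mg/L

6.03 mg/L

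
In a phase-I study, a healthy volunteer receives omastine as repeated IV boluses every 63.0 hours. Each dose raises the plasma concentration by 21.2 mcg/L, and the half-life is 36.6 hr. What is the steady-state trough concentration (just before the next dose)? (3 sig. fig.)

9.23 mcg/L

k = ln 2 / 36.6 = 0.01894 hr⁻¹
Fraction remaining after one interval: e^(−kτ) = e^(−0.01894 × 63.0) = 0.3033
R = 1 / (1 − 0.3033) = 1.435
Css,max = 21.2 × 1.435 = 30.43 mcg/L
Css,min = Css,max × e^(−kτ) = 30.43 × 0.3033 ≈ 9.23 mcg/L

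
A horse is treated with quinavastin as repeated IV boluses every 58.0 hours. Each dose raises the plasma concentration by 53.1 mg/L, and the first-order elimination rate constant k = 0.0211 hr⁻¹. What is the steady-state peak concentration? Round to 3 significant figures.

Fraction remaining after one interval: e^(−kτ) = e^(−0.02110 × 58.0) = 0.2941
R = 1 / (1 − 0.2941) = 1.417
Css,max = 53.1 × 1.417 ≈ 75.2 mg/L

75.2 mg/L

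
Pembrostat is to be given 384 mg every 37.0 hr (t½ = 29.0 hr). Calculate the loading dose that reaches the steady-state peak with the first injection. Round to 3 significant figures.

k = ln 2 / 29.0 = 0.02390 hr⁻¹
Accumulation ratio R = 1 / (1 − e^(−kτ)) = 1 / (1 − e^(−0.02390×37.0)) = 1 / (1 − 0.4130) = 1.704
Loading dose = maintenance dose × R = 384 × 1.704 ≈ 654 mg

654 mg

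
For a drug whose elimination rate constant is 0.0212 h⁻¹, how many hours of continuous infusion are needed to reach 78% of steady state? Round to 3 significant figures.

f = 1 − e^(−kt)  ⇒  t = −ln(1 − f) / k
t = −ln(1 − 0.78) / 0.02120 = 1.514 / 0.02120 ≈ 71.4 hours

71.4 hours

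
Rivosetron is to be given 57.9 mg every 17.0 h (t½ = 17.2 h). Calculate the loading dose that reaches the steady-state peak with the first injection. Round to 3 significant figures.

k = ln 2 / 17.2 = 0.04030 h⁻¹
Accumulation ratio R = 1 / (1 − e^(−kτ)) = 1 / (1 − e^(−0.04030×17.0)) = 1 / (1 − 0.5040) = 2.016
Loading dose = maintenance dose × R = 57.9 × 2.016 ≈ 117 mg

117 mg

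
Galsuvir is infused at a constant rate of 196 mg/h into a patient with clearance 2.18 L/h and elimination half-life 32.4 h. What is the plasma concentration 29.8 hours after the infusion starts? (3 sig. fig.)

42.4 µg/mL

Css = rate / CL = 196 / 2.18 = 89.91 µg/mL
k = ln 2 / 32.4 = 0.02139 h⁻¹
C(t) = Css (1 − e^(−kt)) = 89.91 × (1 − e^(−0.6375)) = 89.91 × 0.4714 ≈ 42.4 µg/mL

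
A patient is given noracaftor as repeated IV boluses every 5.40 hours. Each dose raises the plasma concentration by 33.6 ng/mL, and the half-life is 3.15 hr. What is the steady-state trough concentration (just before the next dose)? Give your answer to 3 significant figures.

k = ln 2 / 3.15 = 0.2200 hr⁻¹
Fraction remaining after one interval: e^(−kτ) = e^(−0.2200 × 5.40) = 0.3048
R = 1 / (1 − 0.3048) = 1.438
Css,max = 33.6 × 1.438 = 48.33 ng/mL
Css,min = Css,max × e^(−kτ) = 48.33 × 0.3048 ≈ 14.7 ng/mL

14.7 ng/mL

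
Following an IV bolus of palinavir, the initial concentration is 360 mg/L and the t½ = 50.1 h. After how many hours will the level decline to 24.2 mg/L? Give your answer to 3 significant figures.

k = ln 2 / 50.1 = 0.01384 h⁻¹
C(t) = C₀ e^(−kt)  ⇒  t = ln(C₀/C) / k
t = ln(360/24.2) / 0.01384 = 2.700 / 0.01384 ≈ 195 hours

195 hours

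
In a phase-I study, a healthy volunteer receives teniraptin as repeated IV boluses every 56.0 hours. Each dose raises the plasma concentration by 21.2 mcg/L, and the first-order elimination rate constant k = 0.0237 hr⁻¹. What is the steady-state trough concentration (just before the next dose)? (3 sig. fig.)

7.65 mcg/L

Fraction remaining after one interval: e^(−kτ) = e^(−0.02370 × 56.0) = 0.2652
R = 1 / (1 − 0.2652) = 1.361
Css,max = 21.2 × 1.361 = 28.85 mcg/L
Css,min = Css,max × e^(−kτ) = 28.85 × 0.2652 ≈ 7.65 mcg/L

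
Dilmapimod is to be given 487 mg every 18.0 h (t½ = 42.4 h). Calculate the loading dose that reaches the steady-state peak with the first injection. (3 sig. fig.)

k = ln 2 / 42.4 = 0.01635 h⁻¹
Accumulation ratio R = 1 / (1 − e^(−kτ)) = 1 / (1 − e^(−0.01635×18.0)) = 1 / (1 − 0.7451) = 3.923
Loading dose = maintenance dose × R = 487 × 3.923 ≈ 1910 mg

1910 mg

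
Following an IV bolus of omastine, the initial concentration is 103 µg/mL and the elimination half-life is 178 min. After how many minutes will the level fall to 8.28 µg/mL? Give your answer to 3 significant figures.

k = ln 2 / 178 = 0.003894 min⁻¹
C(t) = C₀ e^(−kt)  ⇒  t = ln(C₀/C) / k
t = ln(103/8.28) / 0.003894 = 2.521 / 0.003894 ≈ 647 minutes

647 minutes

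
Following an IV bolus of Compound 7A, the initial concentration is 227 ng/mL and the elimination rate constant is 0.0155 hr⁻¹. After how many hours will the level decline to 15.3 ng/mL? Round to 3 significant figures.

174 hours

C(t) = C₀ e^(−kt)  ⇒  t = ln(C₀/C) / k
t = ln(227/15.3) / 0.01550 = 2.697 / 0.01550 ≈ 174 hours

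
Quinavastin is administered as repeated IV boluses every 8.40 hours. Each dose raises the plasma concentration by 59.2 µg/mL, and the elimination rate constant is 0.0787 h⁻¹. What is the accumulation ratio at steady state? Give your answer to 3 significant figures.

2.07

Fraction remaining after one interval: e^(−kτ) = e^(−0.07870 × 8.40) = 0.5163
R = 1 / (1 − 0.5163) = 1 / 0.4837 ≈ 2.07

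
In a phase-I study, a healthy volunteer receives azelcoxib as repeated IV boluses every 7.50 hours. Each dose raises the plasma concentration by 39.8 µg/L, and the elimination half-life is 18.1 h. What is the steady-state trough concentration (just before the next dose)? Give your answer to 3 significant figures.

k = ln 2 / 18.1 = 0.03830 h⁻¹
Fraction remaining after one interval: e^(−kτ) = e^(−0.03830 × 7.50) = 0.7503
R = 1 / (1 − 0.7503) = 4.006
Css,max = 39.8 × 4.006 = 159.4 µg/L
Css,min = Css,max × e^(−kτ) = 159.4 × 0.7503 ≈ 120 µg/L

120 µg/L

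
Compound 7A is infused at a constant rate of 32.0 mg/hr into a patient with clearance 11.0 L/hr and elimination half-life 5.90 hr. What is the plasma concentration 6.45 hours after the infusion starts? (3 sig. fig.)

Css = rate / CL = 32.0 / 11.0 = 2.909 µg/mL
k = ln 2 / 5.90 = 0.1175 hr⁻¹
C(t) = Css (1 − e^(−kt)) = 2.909 × (1 − e^(−0.7578)) = 2.909 × 0.5313 ≈ 1.55 µg/mL

1.55 µg/mL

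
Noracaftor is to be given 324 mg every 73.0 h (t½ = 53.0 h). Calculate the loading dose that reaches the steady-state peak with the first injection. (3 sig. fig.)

527 mg

k = ln 2 / 53.0 = 0.01308 h⁻¹
Accumulation ratio R = 1 / (1 − e^(−kτ)) = 1 / (1 − e^(−0.01308×73.0)) = 1 / (1 − 0.3849) = 1.626
Loading dose = maintenance dose × R = 324 × 1.626 ≈ 527 mg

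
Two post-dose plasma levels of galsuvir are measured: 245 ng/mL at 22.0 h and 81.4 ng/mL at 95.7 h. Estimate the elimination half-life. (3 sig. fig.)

46.4 hours

k = ln(C₁/C₂) / (t₂ − t₁) = ln(245/81.4) / (95.7 − 22.0)
  = 1.102 / 73.70 = 0.01495 h⁻¹
t½ = ln 2 / k = ln 2 / 0.01495 ≈ 46.4 hours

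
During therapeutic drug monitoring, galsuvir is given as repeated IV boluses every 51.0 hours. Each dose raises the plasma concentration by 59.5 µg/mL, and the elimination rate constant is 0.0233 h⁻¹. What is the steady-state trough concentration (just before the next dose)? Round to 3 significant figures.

26.1 µg/mL

Fraction remaining after one interval: e^(−kτ) = e^(−0.02330 × 51.0) = 0.3047
R = 1 / (1 − 0.3047) = 1.438
Css,max = 59.5 × 1.438 = 85.58 µg/mL
Css,min = Css,max × e^(−kτ) = 85.58 × 0.3047 ≈ 26.1 µg/mL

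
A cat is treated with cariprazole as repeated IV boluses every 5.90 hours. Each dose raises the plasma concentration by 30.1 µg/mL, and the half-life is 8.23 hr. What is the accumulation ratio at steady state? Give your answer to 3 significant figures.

2.55

k = ln 2 / 8.23 = 0.08422 hr⁻¹
Fraction remaining after one interval: e^(−kτ) = e^(−0.08422 × 5.90) = 0.6084
R = 1 / (1 − 0.6084) = 1 / 0.3916 ≈ 2.55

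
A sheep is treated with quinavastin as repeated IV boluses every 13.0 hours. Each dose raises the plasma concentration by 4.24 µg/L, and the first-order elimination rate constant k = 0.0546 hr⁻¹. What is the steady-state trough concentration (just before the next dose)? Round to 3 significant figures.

4.10 µg/L

Fraction remaining after one interval: e^(−kτ) = e^(−0.05460 × 13.0) = 0.4917
R = 1 / (1 − 0.4917) = 1.968
Css,max = 4.24 × 1.968 = 8.342 µg/L
Css,min = Css,max × e^(−kτ) = 8.342 × 0.4917 ≈ 4.10 µg/L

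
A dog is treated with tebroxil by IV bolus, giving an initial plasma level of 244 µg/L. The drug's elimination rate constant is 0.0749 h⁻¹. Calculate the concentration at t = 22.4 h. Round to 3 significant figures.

45.6 µg/L

C(t) = C₀ e^(−kt) = 244 × e^(−0.07490 × 22.4) = 244 × e^(−1.678) = 244 × 0.1868 ≈ 45.6 µg/L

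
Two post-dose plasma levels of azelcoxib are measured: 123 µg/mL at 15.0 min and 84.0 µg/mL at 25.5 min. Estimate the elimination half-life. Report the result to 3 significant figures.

k = ln(C₁/C₂) / (t₂ − t₁) = ln(123/84.0) / (25.5 − 15.0)
  = 0.3814 / 10.50 = 0.03632 min⁻¹
t½ = ln 2 / k = ln 2 / 0.03632 ≈ 19.1 minutes

19.1 minutes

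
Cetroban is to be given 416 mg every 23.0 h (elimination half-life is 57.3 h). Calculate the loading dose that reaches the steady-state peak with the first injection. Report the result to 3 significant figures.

k = ln 2 / 57.3 = 0.01210 h⁻¹
Accumulation ratio R = 1 / (1 − e^(−kτ)) = 1 / (1 − e^(−0.01210×23.0)) = 1 / (1 − 0.7571) = 4.117
Loading dose = maintenance dose × R = 416 × 4.117 ≈ 1710 mg

1710 mg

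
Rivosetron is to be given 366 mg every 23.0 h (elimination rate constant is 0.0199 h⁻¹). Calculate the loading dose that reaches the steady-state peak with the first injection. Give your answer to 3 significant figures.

Accumulation ratio R = 1 / (1 − e^(−kτ)) = 1 / (1 − e^(−0.01990×23.0)) = 1 / (1 − 0.6327) = 2.723
Loading dose = maintenance dose × R = 366 × 2.723 ≈ 997 mg

997 mg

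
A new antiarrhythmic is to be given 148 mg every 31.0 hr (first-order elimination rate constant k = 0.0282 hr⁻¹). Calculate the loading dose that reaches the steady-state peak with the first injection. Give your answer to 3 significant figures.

Accumulation ratio R = 1 / (1 − e^(−kτ)) = 1 / (1 − e^(−0.02820×31.0)) = 1 / (1 − 0.4172) = 1.716
Loading dose = maintenance dose × R = 148 × 1.716 ≈ 254 mg

254 mg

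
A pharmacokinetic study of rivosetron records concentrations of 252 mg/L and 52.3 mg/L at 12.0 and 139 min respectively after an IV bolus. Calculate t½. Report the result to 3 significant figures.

k = ln(C₁/C₂) / (t₂ − t₁) = ln(252/52.3) / (139 − 12.0)
  = 1.572 / 127.0 = 0.01238 min⁻¹
t½ = ln 2 / k = ln 2 / 0.01238 ≈ 56.0 minutes

56.0 minutes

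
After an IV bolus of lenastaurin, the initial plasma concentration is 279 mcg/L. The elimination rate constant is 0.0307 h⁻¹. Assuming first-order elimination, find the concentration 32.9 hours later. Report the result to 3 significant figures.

C(t) = C₀ e^(−kt) = 279 × e^(−0.03070 × 32.9) = 279 × e^(−1.010) = 279 × 0.3642 ≈ 102 mcg/L

102 mcg/L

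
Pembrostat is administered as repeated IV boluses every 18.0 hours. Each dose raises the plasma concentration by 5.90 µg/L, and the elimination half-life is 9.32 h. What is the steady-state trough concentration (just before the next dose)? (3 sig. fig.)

2.10 µg/L

k = ln 2 / 9.32 = 0.07437 h⁻¹
Fraction remaining after one interval: e^(−kτ) = e^(−0.07437 × 18.0) = 0.2622
R = 1 / (1 − 0.2622) = 1.355
Css,max = 5.90 × 1.355 = 7.997 µg/L
Css,min = Css,max × e^(−kτ) = 7.997 × 0.2622 ≈ 2.10 µg/L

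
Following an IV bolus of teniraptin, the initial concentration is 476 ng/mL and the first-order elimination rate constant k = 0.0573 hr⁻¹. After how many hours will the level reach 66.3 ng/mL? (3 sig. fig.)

C(t) = C₀ e^(−kt)  ⇒  t = ln(C₀/C) / k
t = ln(476/66.3) / 0.05730 = 1.971 / 0.05730 ≈ 34.4 hours

34.4 hours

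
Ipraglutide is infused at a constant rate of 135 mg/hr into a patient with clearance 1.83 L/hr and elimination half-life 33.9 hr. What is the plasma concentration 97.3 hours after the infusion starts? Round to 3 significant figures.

Css = rate / CL = 135 / 1.83 = 73.77 µg/mL
k = ln 2 / 33.9 = 0.02045 hr⁻¹
C(t) = Css (1 − e^(−kt)) = 73.77 × (1 − e^(−1.989)) = 73.77 × 0.8632 ≈ 63.7 µg/mL

63.7 µg/mL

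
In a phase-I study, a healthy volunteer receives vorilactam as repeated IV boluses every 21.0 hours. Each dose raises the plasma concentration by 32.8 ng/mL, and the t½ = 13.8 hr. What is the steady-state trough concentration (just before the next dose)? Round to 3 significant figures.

k = ln 2 / 13.8 = 0.05023 hr⁻¹
Fraction remaining after one interval: e^(−kτ) = e^(−0.05023 × 21.0) = 0.3483
R = 1 / (1 − 0.3483) = 1.534
Css,max = 32.8 × 1.534 = 50.33 ng/mL
Css,min = Css,max × e^(−kτ) = 50.33 × 0.3483 ≈ 17.5 ng/mL

17.5 ng/mL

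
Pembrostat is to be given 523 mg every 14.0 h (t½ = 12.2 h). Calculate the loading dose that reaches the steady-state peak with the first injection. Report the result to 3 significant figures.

k = ln 2 / 12.2 = 0.05682 h⁻¹
Accumulation ratio R = 1 / (1 − e^(−kτ)) = 1 / (1 − e^(−0.05682×14.0)) = 1 / (1 − 0.4514) = 1.823
Loading dose = maintenance dose × R = 523 × 1.823 ≈ 953 mg

953 mg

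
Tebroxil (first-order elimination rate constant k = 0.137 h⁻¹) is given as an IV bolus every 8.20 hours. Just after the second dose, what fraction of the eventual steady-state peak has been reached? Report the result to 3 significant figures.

0.894

f_n = 1 − e^(−nkτ) = 1 − e^(−2 × 0.1370 × 8.20) = 1 − e^(−2.247) = 1 − 0.1057 ≈ 0.894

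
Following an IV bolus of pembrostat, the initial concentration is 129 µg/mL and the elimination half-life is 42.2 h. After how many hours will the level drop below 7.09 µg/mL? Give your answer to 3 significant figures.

k = ln 2 / 42.2 = 0.01643 h⁻¹
C(t) = C₀ e^(−kt)  ⇒  t = ln(C₀/C) / k
t = ln(129/7.09) / 0.01643 = 2.901 / 0.01643 ≈ 177 hours

177 hours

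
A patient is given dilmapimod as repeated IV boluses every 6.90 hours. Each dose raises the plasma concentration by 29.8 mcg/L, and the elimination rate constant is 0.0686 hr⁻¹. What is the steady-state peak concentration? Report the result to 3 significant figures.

Fraction remaining after one interval: e^(−kτ) = e^(−0.06860 × 6.90) = 0.6229
R = 1 / (1 − 0.6229) = 2.652
Css,max = 29.8 × 2.652 ≈ 79.0 mcg/L

79.0 mcg/L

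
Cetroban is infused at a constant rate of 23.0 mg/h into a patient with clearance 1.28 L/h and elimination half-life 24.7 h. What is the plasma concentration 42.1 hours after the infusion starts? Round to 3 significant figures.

12.5 mg/L

Css = rate / CL = 23.0 / 1.28 = 17.97 mg/L
k = ln 2 / 24.7 = 0.02806 h⁻¹
C(t) = Css (1 − e^(−kt)) = 17.97 × (1 − e^(−1.181)) = 17.97 × 0.6932 ≈ 12.5 mg/L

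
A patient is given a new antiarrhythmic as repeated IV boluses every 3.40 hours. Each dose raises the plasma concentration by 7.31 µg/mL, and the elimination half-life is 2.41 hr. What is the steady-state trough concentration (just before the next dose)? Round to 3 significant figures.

4.41 µg/mL

k = ln 2 / 2.41 = 0.2876 hr⁻¹
Fraction remaining after one interval: e^(−kτ) = e^(−0.2876 × 3.40) = 0.3761
R = 1 / (1 − 0.3761) = 1.603
Css,max = 7.31 × 1.603 = 11.72 µg/mL
Css,min = Css,max × e^(−kτ) = 11.72 × 0.3761 ≈ 4.41 µg/mL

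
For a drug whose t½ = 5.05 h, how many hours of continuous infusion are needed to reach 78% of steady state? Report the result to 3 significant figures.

k = ln 2 / 5.05 = 0.1373 h⁻¹
f = 1 − e^(−kt)  ⇒  t = −ln(1 − f) / k
t = −ln(1 − 0.78) / 0.1373 = 1.514 / 0.1373 ≈ 11.0 hours

11.0 hours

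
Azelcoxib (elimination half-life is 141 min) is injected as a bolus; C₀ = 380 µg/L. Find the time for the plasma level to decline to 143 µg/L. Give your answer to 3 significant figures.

k = ln 2 / 141 = 0.004916 min⁻¹
C(t) = C₀ e^(−kt)  ⇒  t = ln(C₀/C) / k
t = ln(380/143) / 0.004916 = 0.9773 / 0.004916 ≈ 199 minutes

199 minutes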